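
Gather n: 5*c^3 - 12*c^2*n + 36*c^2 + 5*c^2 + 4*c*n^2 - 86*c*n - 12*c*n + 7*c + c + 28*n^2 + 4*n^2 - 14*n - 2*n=5*c^3 + 41*c^2 + 8*c + n^2*(4*c + 32) + n*(-12*c^2 - 98*c - 16)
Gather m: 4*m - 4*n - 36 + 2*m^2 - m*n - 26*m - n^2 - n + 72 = 2*m^2 + m*(-n - 22) - n^2 - 5*n + 36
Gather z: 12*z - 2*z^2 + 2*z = -2*z^2 + 14*z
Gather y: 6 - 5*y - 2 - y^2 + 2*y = -y^2 - 3*y + 4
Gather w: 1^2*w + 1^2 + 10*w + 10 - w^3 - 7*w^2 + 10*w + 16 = -w^3 - 7*w^2 + 21*w + 27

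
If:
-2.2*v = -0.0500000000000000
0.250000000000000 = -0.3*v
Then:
No Solution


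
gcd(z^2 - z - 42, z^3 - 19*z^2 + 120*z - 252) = z - 7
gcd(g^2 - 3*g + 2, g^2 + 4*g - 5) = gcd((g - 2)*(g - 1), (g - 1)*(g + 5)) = g - 1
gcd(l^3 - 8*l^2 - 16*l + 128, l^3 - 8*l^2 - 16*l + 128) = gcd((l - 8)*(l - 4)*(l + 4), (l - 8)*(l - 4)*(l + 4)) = l^3 - 8*l^2 - 16*l + 128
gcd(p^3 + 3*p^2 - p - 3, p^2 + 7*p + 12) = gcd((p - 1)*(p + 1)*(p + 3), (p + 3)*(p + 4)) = p + 3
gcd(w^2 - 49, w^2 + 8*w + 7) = w + 7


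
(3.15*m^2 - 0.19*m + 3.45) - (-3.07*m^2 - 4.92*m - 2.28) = 6.22*m^2 + 4.73*m + 5.73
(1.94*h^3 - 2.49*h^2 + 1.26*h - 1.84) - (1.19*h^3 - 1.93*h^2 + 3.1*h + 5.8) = 0.75*h^3 - 0.56*h^2 - 1.84*h - 7.64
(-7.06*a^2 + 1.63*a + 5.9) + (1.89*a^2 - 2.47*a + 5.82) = -5.17*a^2 - 0.84*a + 11.72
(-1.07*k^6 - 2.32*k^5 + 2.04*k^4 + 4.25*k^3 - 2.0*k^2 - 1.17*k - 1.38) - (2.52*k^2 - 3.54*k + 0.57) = -1.07*k^6 - 2.32*k^5 + 2.04*k^4 + 4.25*k^3 - 4.52*k^2 + 2.37*k - 1.95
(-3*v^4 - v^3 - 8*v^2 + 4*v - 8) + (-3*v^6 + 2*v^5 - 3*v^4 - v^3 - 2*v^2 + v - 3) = -3*v^6 + 2*v^5 - 6*v^4 - 2*v^3 - 10*v^2 + 5*v - 11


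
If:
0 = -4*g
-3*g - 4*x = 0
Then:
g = 0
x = 0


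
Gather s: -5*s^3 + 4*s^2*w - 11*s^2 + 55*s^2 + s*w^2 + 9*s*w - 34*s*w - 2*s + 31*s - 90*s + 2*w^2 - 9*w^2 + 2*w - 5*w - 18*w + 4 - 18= -5*s^3 + s^2*(4*w + 44) + s*(w^2 - 25*w - 61) - 7*w^2 - 21*w - 14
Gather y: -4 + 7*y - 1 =7*y - 5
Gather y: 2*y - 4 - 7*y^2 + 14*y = -7*y^2 + 16*y - 4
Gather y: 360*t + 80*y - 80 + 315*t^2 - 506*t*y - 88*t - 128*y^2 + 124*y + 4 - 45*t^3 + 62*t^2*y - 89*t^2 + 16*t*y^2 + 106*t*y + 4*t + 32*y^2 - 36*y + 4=-45*t^3 + 226*t^2 + 276*t + y^2*(16*t - 96) + y*(62*t^2 - 400*t + 168) - 72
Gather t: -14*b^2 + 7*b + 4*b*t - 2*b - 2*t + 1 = -14*b^2 + 5*b + t*(4*b - 2) + 1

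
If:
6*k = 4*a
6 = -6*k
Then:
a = -3/2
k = -1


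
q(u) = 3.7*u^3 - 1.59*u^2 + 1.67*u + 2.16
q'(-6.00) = 420.35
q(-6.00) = -864.30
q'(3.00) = 92.03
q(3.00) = 92.76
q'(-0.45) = 5.35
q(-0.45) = 0.75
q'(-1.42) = 28.57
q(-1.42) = -14.01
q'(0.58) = 3.56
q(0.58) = 3.32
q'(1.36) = 17.88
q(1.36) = 10.80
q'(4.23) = 186.83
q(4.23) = 260.82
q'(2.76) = 77.45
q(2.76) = 72.45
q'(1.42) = 19.54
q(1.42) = 11.92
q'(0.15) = 1.44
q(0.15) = 2.39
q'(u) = 11.1*u^2 - 3.18*u + 1.67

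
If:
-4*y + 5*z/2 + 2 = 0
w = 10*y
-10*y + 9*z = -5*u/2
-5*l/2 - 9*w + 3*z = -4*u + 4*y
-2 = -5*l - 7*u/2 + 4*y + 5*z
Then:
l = -24924/13165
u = 6916/2633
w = 3790/2633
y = 379/2633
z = -1500/2633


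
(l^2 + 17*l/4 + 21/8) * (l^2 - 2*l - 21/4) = l^4 + 9*l^3/4 - 89*l^2/8 - 441*l/16 - 441/32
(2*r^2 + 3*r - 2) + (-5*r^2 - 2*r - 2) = -3*r^2 + r - 4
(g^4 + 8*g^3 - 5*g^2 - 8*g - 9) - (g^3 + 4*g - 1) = g^4 + 7*g^3 - 5*g^2 - 12*g - 8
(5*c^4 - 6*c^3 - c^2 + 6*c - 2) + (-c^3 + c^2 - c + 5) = 5*c^4 - 7*c^3 + 5*c + 3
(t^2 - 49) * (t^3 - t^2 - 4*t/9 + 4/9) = t^5 - t^4 - 445*t^3/9 + 445*t^2/9 + 196*t/9 - 196/9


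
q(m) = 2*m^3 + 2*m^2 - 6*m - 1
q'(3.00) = 60.00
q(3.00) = 53.00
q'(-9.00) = 444.00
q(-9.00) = -1243.00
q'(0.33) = -4.03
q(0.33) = -2.69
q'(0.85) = 1.74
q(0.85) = -3.43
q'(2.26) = 33.69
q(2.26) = 18.74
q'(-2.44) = 19.96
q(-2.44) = -3.51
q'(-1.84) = 6.95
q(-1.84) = 4.35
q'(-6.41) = 214.89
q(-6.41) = -407.11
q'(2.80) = 52.24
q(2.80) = 41.78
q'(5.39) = 189.87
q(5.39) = 337.95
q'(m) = 6*m^2 + 4*m - 6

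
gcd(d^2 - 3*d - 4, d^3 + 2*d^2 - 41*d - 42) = d + 1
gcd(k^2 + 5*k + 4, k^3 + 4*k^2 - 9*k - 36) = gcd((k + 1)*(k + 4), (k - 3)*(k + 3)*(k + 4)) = k + 4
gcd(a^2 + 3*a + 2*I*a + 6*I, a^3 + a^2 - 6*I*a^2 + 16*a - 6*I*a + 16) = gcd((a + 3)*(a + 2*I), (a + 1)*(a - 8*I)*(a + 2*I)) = a + 2*I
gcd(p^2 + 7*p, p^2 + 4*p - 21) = p + 7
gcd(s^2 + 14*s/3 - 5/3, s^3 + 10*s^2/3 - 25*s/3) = s + 5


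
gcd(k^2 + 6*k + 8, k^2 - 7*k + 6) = 1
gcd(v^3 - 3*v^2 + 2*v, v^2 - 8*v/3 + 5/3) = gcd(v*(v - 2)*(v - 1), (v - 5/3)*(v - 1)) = v - 1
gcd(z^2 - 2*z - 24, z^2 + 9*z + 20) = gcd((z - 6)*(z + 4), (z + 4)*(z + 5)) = z + 4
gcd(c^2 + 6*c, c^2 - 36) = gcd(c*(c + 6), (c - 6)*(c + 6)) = c + 6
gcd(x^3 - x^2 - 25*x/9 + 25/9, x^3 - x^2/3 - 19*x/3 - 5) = x + 5/3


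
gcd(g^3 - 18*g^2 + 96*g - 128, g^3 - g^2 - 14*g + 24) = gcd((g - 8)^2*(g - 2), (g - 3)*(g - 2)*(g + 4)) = g - 2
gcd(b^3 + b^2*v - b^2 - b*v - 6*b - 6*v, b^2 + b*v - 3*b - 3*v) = b^2 + b*v - 3*b - 3*v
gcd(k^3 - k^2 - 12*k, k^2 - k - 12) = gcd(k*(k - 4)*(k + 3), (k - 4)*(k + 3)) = k^2 - k - 12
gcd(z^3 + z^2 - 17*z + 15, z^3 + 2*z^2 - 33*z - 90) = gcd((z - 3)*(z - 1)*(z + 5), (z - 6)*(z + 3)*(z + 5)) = z + 5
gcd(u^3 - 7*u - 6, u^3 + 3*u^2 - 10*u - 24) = u^2 - u - 6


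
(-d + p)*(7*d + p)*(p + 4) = -7*d^2*p - 28*d^2 + 6*d*p^2 + 24*d*p + p^3 + 4*p^2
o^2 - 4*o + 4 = (o - 2)^2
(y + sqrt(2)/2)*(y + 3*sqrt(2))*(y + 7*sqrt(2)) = y^3 + 21*sqrt(2)*y^2/2 + 52*y + 21*sqrt(2)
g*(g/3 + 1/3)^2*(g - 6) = g^4/9 - 4*g^3/9 - 11*g^2/9 - 2*g/3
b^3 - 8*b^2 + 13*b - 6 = (b - 6)*(b - 1)^2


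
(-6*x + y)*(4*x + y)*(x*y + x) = -24*x^3*y - 24*x^3 - 2*x^2*y^2 - 2*x^2*y + x*y^3 + x*y^2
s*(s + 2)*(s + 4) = s^3 + 6*s^2 + 8*s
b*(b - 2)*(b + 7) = b^3 + 5*b^2 - 14*b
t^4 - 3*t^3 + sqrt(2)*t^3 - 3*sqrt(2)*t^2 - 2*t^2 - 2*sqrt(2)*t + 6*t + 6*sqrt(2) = (t - 3)*(t - sqrt(2))*(t + sqrt(2))^2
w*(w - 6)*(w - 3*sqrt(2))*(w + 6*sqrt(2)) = w^4 - 6*w^3 + 3*sqrt(2)*w^3 - 36*w^2 - 18*sqrt(2)*w^2 + 216*w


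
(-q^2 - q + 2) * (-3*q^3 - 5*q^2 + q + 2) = 3*q^5 + 8*q^4 - 2*q^3 - 13*q^2 + 4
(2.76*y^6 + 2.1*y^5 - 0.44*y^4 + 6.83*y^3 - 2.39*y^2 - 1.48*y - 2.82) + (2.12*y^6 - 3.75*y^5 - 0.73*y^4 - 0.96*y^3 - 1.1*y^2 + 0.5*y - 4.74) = 4.88*y^6 - 1.65*y^5 - 1.17*y^4 + 5.87*y^3 - 3.49*y^2 - 0.98*y - 7.56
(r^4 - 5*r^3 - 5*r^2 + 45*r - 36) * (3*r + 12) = 3*r^5 - 3*r^4 - 75*r^3 + 75*r^2 + 432*r - 432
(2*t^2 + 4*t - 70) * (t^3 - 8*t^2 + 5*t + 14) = 2*t^5 - 12*t^4 - 92*t^3 + 608*t^2 - 294*t - 980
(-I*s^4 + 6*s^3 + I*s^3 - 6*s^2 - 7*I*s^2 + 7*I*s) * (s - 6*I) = -I*s^5 + I*s^4 - 43*I*s^3 - 42*s^2 + 43*I*s^2 + 42*s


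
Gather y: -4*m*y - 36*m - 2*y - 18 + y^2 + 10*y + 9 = -36*m + y^2 + y*(8 - 4*m) - 9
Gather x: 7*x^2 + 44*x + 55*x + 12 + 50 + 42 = 7*x^2 + 99*x + 104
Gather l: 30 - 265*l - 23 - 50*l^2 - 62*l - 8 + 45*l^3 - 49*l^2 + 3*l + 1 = 45*l^3 - 99*l^2 - 324*l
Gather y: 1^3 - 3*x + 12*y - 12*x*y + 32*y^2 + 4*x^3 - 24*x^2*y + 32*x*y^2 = 4*x^3 - 3*x + y^2*(32*x + 32) + y*(-24*x^2 - 12*x + 12) + 1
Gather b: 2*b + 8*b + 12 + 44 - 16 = 10*b + 40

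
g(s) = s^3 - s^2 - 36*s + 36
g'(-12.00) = 420.00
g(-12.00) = -1404.00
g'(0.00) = -36.00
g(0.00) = 36.00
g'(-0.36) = -34.89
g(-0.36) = 48.78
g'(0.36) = -36.33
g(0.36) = 22.96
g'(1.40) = -32.92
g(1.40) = -13.62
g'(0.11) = -36.18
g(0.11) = 32.03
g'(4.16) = 7.60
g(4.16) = -59.07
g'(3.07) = -13.87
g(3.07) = -55.01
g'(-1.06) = -30.51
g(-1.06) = 71.85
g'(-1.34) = -27.93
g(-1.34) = 80.04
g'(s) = 3*s^2 - 2*s - 36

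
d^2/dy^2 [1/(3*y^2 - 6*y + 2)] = 6*(-3*y^2 + 6*y + 12*(y - 1)^2 - 2)/(3*y^2 - 6*y + 2)^3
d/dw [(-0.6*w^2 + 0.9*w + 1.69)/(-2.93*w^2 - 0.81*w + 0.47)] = (3.123*w^2 + 9.3394*w + 1.7919)/(8.5849*w^4 + 4.7466*w^3 - 2.0981*w^2 - 0.7614*w + 0.2209)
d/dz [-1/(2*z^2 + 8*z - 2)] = (z + 2)/(z^2 + 4*z - 1)^2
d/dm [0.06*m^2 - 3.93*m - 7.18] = 0.12*m - 3.93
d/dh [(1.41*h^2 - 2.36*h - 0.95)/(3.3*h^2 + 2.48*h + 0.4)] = (11.2848*h^2 + 7.398*h + 1.412)/(10.89*h^4 + 16.368*h^3 + 8.7904*h^2 + 1.984*h + 0.16)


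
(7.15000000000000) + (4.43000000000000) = 11.5800000000000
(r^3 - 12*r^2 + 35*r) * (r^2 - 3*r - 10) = r^5 - 15*r^4 + 61*r^3 + 15*r^2 - 350*r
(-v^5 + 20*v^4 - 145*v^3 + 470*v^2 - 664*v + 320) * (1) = -v^5 + 20*v^4 - 145*v^3 + 470*v^2 - 664*v + 320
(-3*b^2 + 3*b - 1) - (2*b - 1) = -3*b^2 + b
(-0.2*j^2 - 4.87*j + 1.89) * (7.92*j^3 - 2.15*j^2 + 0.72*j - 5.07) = -1.584*j^5 - 38.1404*j^4 + 25.2953*j^3 - 6.5559*j^2 + 26.0517*j - 9.5823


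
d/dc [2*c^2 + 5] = 4*c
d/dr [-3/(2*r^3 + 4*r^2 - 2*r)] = 3*(3*r^2 + 4*r - 1)/(2*r^2*(r^2 + 2*r - 1)^2)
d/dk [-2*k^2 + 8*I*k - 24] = -4*k + 8*I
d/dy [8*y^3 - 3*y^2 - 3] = 6*y*(4*y - 1)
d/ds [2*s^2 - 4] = 4*s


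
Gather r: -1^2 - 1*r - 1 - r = -2*r - 2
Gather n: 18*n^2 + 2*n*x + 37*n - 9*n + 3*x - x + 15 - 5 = 18*n^2 + n*(2*x + 28) + 2*x + 10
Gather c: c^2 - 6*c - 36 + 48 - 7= c^2 - 6*c + 5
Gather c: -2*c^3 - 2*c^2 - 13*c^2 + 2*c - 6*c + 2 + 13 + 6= -2*c^3 - 15*c^2 - 4*c + 21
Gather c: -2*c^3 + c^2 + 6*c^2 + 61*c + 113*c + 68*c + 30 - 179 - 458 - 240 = -2*c^3 + 7*c^2 + 242*c - 847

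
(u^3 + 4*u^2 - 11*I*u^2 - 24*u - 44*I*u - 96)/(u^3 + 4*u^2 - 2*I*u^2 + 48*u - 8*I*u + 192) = (u - 3*I)/(u + 6*I)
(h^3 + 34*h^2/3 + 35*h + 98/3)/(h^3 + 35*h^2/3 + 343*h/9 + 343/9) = 3*(h + 2)/(3*h + 7)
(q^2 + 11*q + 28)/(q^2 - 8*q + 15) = (q^2 + 11*q + 28)/(q^2 - 8*q + 15)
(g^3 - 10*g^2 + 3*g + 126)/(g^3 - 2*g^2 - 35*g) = (g^2 - 3*g - 18)/(g*(g + 5))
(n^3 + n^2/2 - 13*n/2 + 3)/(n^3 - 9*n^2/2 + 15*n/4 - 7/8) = 4*(n^2 + n - 6)/(4*n^2 - 16*n + 7)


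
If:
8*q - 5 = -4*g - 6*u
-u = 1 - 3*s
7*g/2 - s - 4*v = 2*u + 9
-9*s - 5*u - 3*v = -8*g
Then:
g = 75*v/28 + 29/4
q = -687*v/224 - 261/32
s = 43*v/56 + 21/8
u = 129*v/56 + 55/8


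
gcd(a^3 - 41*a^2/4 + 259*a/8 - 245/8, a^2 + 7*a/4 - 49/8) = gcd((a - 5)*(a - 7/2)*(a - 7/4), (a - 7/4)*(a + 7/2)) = a - 7/4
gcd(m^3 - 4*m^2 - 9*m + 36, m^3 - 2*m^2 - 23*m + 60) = m^2 - 7*m + 12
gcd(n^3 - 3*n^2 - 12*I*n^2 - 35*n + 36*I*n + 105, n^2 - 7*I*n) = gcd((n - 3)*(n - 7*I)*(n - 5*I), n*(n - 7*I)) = n - 7*I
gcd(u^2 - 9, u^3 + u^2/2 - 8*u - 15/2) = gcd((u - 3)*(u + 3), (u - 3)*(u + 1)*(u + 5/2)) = u - 3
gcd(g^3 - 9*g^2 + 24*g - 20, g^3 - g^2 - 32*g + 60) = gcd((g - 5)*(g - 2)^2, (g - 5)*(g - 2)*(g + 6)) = g^2 - 7*g + 10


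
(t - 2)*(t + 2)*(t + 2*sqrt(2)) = t^3 + 2*sqrt(2)*t^2 - 4*t - 8*sqrt(2)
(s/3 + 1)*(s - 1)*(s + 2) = s^3/3 + 4*s^2/3 + s/3 - 2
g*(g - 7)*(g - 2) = g^3 - 9*g^2 + 14*g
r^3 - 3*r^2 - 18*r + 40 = (r - 5)*(r - 2)*(r + 4)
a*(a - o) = a^2 - a*o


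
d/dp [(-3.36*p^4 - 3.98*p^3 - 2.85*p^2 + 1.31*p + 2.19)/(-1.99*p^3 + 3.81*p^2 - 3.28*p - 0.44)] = (6.6864*p^6 - 25.6032*p^5 + 12.2271*p^4 + 37.2362*p^3 + 22.6848*p^2 - 14.1798*p + 6.6068)/(3.9601*p^6 - 15.1638*p^5 + 27.5705*p^4 - 23.2424*p^3 + 7.4056*p^2 + 2.8864*p + 0.1936)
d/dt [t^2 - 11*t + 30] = 2*t - 11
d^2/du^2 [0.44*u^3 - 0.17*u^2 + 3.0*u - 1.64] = 2.64*u - 0.34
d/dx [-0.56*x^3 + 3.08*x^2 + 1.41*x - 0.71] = -1.68*x^2 + 6.16*x + 1.41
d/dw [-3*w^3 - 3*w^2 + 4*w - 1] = -9*w^2 - 6*w + 4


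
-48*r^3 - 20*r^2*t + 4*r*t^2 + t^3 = (-4*r + t)*(2*r + t)*(6*r + t)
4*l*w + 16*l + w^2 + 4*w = (4*l + w)*(w + 4)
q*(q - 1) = q^2 - q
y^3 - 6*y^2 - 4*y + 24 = (y - 6)*(y - 2)*(y + 2)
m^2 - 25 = (m - 5)*(m + 5)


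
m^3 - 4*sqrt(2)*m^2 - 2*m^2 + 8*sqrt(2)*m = m*(m - 2)*(m - 4*sqrt(2))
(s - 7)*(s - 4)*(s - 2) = s^3 - 13*s^2 + 50*s - 56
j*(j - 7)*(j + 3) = j^3 - 4*j^2 - 21*j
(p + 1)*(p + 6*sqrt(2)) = p^2 + p + 6*sqrt(2)*p + 6*sqrt(2)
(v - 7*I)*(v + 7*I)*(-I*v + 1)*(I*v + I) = v^4 + v^3 + I*v^3 + 49*v^2 + I*v^2 + 49*v + 49*I*v + 49*I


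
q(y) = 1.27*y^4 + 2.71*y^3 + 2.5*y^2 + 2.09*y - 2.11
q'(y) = 5.08*y^3 + 8.13*y^2 + 5.0*y + 2.09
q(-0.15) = -2.38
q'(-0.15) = 1.51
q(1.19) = 11.03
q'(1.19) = 28.11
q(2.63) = 130.74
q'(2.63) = 163.89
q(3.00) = 202.70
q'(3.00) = 227.42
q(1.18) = 10.75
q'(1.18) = 27.66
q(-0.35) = -2.63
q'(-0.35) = 1.12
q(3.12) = 231.40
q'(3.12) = 251.12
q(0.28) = -1.26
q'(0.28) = 4.24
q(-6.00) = 1135.91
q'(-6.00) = -832.51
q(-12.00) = 21984.65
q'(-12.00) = -7665.43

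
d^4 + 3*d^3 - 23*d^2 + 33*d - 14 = (d - 2)*(d - 1)^2*(d + 7)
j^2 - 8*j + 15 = (j - 5)*(j - 3)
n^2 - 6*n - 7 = (n - 7)*(n + 1)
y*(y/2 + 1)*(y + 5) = y^3/2 + 7*y^2/2 + 5*y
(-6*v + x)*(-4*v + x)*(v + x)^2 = 24*v^4 + 38*v^3*x + 5*v^2*x^2 - 8*v*x^3 + x^4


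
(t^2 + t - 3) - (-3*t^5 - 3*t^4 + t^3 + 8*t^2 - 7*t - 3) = 3*t^5 + 3*t^4 - t^3 - 7*t^2 + 8*t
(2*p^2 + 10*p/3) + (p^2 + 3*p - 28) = 3*p^2 + 19*p/3 - 28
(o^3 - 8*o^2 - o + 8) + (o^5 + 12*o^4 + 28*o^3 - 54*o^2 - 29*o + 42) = o^5 + 12*o^4 + 29*o^3 - 62*o^2 - 30*o + 50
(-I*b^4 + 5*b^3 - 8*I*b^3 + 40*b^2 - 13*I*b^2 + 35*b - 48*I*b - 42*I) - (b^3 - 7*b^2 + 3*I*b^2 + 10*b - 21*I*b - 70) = -I*b^4 + 4*b^3 - 8*I*b^3 + 47*b^2 - 16*I*b^2 + 25*b - 27*I*b + 70 - 42*I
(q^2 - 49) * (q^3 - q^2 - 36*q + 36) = q^5 - q^4 - 85*q^3 + 85*q^2 + 1764*q - 1764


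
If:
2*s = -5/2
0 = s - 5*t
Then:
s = -5/4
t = -1/4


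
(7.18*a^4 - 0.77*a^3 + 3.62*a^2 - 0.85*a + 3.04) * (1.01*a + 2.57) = 7.2518*a^5 + 17.6749*a^4 + 1.6773*a^3 + 8.4449*a^2 + 0.8859*a + 7.8128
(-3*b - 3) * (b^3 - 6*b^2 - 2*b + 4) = -3*b^4 + 15*b^3 + 24*b^2 - 6*b - 12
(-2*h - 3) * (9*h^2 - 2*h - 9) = -18*h^3 - 23*h^2 + 24*h + 27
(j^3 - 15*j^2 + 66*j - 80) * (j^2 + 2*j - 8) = j^5 - 13*j^4 + 28*j^3 + 172*j^2 - 688*j + 640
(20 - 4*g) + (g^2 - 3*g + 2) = g^2 - 7*g + 22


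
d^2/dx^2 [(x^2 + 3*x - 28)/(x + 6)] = -20/(x^3 + 18*x^2 + 108*x + 216)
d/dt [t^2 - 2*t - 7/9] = 2*t - 2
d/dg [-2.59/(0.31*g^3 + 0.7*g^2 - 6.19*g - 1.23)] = (2.4087*g^2 + 3.626*g - 16.0321)/(0.31*g^3 + 0.7*g^2 - 6.19*g - 1.23)^2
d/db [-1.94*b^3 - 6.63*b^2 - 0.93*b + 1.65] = -5.82*b^2 - 13.26*b - 0.93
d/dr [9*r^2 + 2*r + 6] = 18*r + 2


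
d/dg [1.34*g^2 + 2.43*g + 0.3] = 2.68*g + 2.43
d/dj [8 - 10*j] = -10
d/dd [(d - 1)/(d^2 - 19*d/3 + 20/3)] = 3*(-3*d^2 + 6*d + 1)/(9*d^4 - 114*d^3 + 481*d^2 - 760*d + 400)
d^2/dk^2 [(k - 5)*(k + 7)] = 2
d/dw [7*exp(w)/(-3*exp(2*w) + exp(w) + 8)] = (21*exp(2*w) + 56)*exp(w)/(9*exp(4*w) - 6*exp(3*w) - 47*exp(2*w) + 16*exp(w) + 64)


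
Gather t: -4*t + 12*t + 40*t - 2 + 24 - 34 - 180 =48*t - 192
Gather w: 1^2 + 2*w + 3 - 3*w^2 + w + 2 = -3*w^2 + 3*w + 6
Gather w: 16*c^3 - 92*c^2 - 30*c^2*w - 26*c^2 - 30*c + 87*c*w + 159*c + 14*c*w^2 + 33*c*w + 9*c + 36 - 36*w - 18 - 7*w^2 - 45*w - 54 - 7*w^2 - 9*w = 16*c^3 - 118*c^2 + 138*c + w^2*(14*c - 14) + w*(-30*c^2 + 120*c - 90) - 36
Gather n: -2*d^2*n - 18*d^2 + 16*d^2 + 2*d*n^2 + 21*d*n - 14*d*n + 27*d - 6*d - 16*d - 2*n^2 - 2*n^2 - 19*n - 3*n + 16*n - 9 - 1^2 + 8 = -2*d^2 + 5*d + n^2*(2*d - 4) + n*(-2*d^2 + 7*d - 6) - 2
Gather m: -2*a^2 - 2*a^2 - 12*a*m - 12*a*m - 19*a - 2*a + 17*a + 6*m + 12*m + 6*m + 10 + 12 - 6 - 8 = -4*a^2 - 4*a + m*(24 - 24*a) + 8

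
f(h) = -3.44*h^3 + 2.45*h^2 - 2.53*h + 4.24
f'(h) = -10.32*h^2 + 4.9*h - 2.53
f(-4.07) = 287.04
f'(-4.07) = -193.42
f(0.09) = 4.03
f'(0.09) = -2.17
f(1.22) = -1.45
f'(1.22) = -11.91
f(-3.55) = 198.00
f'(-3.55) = -149.98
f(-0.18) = 4.79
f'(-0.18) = -3.75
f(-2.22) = 59.57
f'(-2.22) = -64.27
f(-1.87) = 40.03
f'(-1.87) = -47.78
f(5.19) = -423.80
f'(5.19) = -255.08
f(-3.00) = 126.76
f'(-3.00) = -110.11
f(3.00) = -74.18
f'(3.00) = -80.71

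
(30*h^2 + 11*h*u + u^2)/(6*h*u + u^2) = (5*h + u)/u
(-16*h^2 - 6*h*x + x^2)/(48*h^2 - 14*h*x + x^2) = (2*h + x)/(-6*h + x)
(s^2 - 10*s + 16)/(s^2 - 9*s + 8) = (s - 2)/(s - 1)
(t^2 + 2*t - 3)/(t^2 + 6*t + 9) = (t - 1)/(t + 3)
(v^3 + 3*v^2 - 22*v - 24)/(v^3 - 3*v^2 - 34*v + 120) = (v + 1)/(v - 5)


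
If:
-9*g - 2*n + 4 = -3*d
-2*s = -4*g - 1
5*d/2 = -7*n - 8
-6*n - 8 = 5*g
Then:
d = 292/5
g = 124/5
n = -22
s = 501/10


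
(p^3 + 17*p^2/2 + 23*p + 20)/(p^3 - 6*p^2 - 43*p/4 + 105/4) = 2*(p^2 + 6*p + 8)/(2*p^2 - 17*p + 21)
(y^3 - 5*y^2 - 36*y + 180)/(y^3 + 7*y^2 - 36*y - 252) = (y - 5)/(y + 7)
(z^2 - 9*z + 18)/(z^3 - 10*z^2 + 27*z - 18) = 1/(z - 1)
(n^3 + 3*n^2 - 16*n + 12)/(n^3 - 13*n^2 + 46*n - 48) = (n^2 + 5*n - 6)/(n^2 - 11*n + 24)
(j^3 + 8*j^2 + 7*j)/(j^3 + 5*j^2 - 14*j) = (j + 1)/(j - 2)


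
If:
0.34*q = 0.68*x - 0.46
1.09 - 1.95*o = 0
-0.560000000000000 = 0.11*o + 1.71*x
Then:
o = 0.56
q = -2.08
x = -0.36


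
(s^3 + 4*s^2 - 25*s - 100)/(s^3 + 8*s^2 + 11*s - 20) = (s - 5)/(s - 1)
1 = 1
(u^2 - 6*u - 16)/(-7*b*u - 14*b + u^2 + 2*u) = (u - 8)/(-7*b + u)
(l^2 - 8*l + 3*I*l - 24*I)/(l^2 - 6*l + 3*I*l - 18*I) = (l - 8)/(l - 6)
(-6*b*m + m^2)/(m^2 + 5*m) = (-6*b + m)/(m + 5)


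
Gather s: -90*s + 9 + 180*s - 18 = 90*s - 9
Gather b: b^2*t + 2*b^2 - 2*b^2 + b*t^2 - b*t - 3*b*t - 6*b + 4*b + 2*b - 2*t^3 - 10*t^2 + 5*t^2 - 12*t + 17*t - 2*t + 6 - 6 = b^2*t + b*(t^2 - 4*t) - 2*t^3 - 5*t^2 + 3*t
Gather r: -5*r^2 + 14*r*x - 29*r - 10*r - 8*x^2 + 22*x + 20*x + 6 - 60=-5*r^2 + r*(14*x - 39) - 8*x^2 + 42*x - 54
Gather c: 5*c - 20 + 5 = 5*c - 15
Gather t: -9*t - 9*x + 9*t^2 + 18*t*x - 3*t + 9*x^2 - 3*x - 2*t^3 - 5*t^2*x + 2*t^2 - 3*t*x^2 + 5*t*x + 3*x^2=-2*t^3 + t^2*(11 - 5*x) + t*(-3*x^2 + 23*x - 12) + 12*x^2 - 12*x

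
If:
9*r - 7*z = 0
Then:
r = 7*z/9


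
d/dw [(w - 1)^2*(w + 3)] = (w - 1)*(3*w + 5)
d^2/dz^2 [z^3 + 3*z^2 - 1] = 6*z + 6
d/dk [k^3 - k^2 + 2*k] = 3*k^2 - 2*k + 2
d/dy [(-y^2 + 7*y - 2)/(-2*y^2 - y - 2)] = (15*y^2 - 4*y - 16)/(4*y^4 + 4*y^3 + 9*y^2 + 4*y + 4)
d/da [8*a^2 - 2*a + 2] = 16*a - 2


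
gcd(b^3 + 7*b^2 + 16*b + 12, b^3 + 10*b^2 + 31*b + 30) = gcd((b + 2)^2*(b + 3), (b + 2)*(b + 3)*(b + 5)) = b^2 + 5*b + 6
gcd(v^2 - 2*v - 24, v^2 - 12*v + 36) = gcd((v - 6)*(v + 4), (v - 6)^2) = v - 6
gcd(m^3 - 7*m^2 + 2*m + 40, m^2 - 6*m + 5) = m - 5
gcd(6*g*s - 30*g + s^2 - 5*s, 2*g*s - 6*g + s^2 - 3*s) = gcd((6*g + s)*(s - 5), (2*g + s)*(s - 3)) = 1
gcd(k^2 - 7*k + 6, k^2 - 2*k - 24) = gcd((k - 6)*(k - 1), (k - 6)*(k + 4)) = k - 6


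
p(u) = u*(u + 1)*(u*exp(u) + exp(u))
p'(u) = u*(u + 1)*(u*exp(u) + 2*exp(u)) + u*(u*exp(u) + exp(u)) + (u + 1)*(u*exp(u) + exp(u)) = (u + 1)*(u*(u + 2) + 2*u + 1)*exp(u)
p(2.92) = 831.95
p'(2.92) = 1541.32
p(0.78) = 5.39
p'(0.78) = 18.36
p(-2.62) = -0.50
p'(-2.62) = 0.31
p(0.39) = 1.11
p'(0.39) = 5.57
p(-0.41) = -0.09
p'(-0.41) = -0.18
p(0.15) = 0.23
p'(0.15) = 2.17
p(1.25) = 22.09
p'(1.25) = 59.39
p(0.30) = 0.68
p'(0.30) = 4.02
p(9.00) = 7292775.53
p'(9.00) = 9561639.03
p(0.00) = 0.00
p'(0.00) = 1.00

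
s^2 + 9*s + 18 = (s + 3)*(s + 6)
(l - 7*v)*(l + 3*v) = l^2 - 4*l*v - 21*v^2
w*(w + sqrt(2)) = w^2 + sqrt(2)*w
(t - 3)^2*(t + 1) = t^3 - 5*t^2 + 3*t + 9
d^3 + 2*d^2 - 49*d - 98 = (d - 7)*(d + 2)*(d + 7)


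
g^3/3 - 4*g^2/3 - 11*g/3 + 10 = (g/3 + 1)*(g - 5)*(g - 2)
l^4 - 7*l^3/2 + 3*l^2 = l^2*(l - 2)*(l - 3/2)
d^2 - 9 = (d - 3)*(d + 3)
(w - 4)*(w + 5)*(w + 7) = w^3 + 8*w^2 - 13*w - 140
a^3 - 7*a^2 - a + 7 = (a - 7)*(a - 1)*(a + 1)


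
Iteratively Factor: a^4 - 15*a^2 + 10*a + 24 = (a - 2)*(a^3 + 2*a^2 - 11*a - 12) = (a - 3)*(a - 2)*(a^2 + 5*a + 4) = (a - 3)*(a - 2)*(a + 1)*(a + 4)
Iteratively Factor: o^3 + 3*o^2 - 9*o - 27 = (o - 3)*(o^2 + 6*o + 9) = (o - 3)*(o + 3)*(o + 3)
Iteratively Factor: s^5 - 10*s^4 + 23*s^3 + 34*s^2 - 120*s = (s - 4)*(s^4 - 6*s^3 - s^2 + 30*s) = (s - 5)*(s - 4)*(s^3 - s^2 - 6*s) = (s - 5)*(s - 4)*(s + 2)*(s^2 - 3*s) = s*(s - 5)*(s - 4)*(s + 2)*(s - 3)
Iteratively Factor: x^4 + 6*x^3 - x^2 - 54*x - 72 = (x + 3)*(x^3 + 3*x^2 - 10*x - 24) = (x + 2)*(x + 3)*(x^2 + x - 12) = (x + 2)*(x + 3)*(x + 4)*(x - 3)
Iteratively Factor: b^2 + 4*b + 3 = (b + 3)*(b + 1)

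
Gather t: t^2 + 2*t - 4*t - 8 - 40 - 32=t^2 - 2*t - 80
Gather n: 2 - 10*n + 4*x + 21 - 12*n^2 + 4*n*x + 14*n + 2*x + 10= -12*n^2 + n*(4*x + 4) + 6*x + 33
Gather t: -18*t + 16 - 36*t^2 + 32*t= -36*t^2 + 14*t + 16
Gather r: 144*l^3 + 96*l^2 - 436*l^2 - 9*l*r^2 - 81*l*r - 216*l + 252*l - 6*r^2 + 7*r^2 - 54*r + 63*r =144*l^3 - 340*l^2 + 36*l + r^2*(1 - 9*l) + r*(9 - 81*l)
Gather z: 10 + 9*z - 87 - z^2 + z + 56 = -z^2 + 10*z - 21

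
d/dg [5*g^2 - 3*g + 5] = 10*g - 3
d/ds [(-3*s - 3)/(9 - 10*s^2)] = 3*(10*s^2 - 20*s*(s + 1) - 9)/(10*s^2 - 9)^2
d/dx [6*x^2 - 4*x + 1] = 12*x - 4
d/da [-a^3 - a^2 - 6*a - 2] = -3*a^2 - 2*a - 6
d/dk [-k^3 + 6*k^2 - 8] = 3*k*(4 - k)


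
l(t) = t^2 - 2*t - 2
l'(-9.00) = -20.00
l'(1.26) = 0.52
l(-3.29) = 15.40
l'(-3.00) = -8.00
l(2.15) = -1.68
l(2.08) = -1.83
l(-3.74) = 19.47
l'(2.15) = 2.30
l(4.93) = 12.44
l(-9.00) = 97.00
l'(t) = 2*t - 2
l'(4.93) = 7.86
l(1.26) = -2.93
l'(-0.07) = -2.14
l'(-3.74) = -9.48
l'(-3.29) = -8.58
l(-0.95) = 0.80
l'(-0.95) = -3.90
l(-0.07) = -1.86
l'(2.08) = 2.16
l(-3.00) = 13.00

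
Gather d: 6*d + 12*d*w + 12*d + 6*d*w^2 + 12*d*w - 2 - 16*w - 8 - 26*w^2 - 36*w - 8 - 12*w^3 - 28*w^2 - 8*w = d*(6*w^2 + 24*w + 18) - 12*w^3 - 54*w^2 - 60*w - 18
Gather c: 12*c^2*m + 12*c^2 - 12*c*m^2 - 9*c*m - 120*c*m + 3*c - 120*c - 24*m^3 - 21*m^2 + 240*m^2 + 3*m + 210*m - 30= c^2*(12*m + 12) + c*(-12*m^2 - 129*m - 117) - 24*m^3 + 219*m^2 + 213*m - 30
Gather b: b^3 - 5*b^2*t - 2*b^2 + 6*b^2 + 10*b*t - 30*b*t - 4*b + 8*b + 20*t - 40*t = b^3 + b^2*(4 - 5*t) + b*(4 - 20*t) - 20*t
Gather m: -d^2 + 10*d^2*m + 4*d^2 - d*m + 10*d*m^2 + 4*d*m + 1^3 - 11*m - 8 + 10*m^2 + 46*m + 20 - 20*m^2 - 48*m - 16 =3*d^2 + m^2*(10*d - 10) + m*(10*d^2 + 3*d - 13) - 3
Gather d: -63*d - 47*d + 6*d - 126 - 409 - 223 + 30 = -104*d - 728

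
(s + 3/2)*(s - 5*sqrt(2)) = s^2 - 5*sqrt(2)*s + 3*s/2 - 15*sqrt(2)/2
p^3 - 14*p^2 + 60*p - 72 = (p - 6)^2*(p - 2)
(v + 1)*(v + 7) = v^2 + 8*v + 7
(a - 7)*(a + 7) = a^2 - 49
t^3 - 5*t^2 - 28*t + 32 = (t - 8)*(t - 1)*(t + 4)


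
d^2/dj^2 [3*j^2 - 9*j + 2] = 6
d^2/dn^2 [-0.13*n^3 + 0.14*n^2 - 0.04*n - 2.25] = 0.28 - 0.78*n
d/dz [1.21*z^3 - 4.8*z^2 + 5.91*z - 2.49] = 3.63*z^2 - 9.6*z + 5.91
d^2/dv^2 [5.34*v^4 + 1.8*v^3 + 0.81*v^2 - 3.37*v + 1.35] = 64.08*v^2 + 10.8*v + 1.62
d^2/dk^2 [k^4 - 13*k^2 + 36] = 12*k^2 - 26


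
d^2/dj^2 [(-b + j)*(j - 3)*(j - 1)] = -2*b + 6*j - 8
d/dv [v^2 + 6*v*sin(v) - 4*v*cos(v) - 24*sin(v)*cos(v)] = 4*v*sin(v) + 6*v*cos(v) + 2*v + 6*sin(v) - 4*cos(v) - 24*cos(2*v)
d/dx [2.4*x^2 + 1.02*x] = 4.8*x + 1.02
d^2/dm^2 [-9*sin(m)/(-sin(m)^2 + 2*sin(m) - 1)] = 9*(sin(m) + 4)*cos(m)^2/(sin(m) - 1)^4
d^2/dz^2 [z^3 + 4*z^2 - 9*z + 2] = 6*z + 8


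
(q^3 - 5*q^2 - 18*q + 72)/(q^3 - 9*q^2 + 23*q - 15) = (q^2 - 2*q - 24)/(q^2 - 6*q + 5)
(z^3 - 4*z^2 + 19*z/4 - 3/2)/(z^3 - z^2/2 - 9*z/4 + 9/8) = 2*(z - 2)/(2*z + 3)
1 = 1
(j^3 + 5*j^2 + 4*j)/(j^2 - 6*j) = (j^2 + 5*j + 4)/(j - 6)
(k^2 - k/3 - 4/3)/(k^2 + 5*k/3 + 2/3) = (3*k - 4)/(3*k + 2)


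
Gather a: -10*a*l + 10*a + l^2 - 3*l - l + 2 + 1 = a*(10 - 10*l) + l^2 - 4*l + 3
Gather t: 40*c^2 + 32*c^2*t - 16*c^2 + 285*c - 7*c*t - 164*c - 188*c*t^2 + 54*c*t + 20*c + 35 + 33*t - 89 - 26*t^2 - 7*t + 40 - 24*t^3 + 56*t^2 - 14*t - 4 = 24*c^2 + 141*c - 24*t^3 + t^2*(30 - 188*c) + t*(32*c^2 + 47*c + 12) - 18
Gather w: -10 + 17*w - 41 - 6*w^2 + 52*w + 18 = -6*w^2 + 69*w - 33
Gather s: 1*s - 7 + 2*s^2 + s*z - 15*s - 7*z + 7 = 2*s^2 + s*(z - 14) - 7*z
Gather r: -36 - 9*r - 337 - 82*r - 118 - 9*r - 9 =-100*r - 500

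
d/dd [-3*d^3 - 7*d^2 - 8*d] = -9*d^2 - 14*d - 8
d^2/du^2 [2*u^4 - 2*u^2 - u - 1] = 24*u^2 - 4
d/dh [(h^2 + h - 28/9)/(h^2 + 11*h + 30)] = 2*(45*h^2 + 298*h + 289)/(9*(h^4 + 22*h^3 + 181*h^2 + 660*h + 900))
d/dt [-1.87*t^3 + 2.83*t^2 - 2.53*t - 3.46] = -5.61*t^2 + 5.66*t - 2.53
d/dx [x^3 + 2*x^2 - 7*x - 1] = 3*x^2 + 4*x - 7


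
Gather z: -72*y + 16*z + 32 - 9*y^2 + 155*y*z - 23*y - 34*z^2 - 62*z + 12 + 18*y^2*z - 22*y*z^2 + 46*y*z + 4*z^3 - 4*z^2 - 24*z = -9*y^2 - 95*y + 4*z^3 + z^2*(-22*y - 38) + z*(18*y^2 + 201*y - 70) + 44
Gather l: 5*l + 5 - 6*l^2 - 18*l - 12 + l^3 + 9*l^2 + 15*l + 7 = l^3 + 3*l^2 + 2*l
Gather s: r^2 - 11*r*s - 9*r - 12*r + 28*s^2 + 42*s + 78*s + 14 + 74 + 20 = r^2 - 21*r + 28*s^2 + s*(120 - 11*r) + 108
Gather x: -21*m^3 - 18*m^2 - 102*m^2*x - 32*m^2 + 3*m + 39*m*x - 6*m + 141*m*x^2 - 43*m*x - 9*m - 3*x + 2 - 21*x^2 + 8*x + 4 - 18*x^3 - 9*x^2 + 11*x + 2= -21*m^3 - 50*m^2 - 12*m - 18*x^3 + x^2*(141*m - 30) + x*(-102*m^2 - 4*m + 16) + 8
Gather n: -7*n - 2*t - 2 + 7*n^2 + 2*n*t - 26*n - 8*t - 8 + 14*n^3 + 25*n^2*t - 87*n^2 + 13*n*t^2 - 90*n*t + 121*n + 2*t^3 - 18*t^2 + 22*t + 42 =14*n^3 + n^2*(25*t - 80) + n*(13*t^2 - 88*t + 88) + 2*t^3 - 18*t^2 + 12*t + 32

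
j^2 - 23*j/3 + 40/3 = (j - 5)*(j - 8/3)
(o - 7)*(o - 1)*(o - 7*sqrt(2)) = o^3 - 7*sqrt(2)*o^2 - 8*o^2 + 7*o + 56*sqrt(2)*o - 49*sqrt(2)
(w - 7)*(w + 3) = w^2 - 4*w - 21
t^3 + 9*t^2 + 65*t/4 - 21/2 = (t - 1/2)*(t + 7/2)*(t + 6)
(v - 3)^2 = v^2 - 6*v + 9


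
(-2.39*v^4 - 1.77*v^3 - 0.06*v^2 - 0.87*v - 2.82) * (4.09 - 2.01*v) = 4.8039*v^5 - 6.2174*v^4 - 7.1187*v^3 + 1.5033*v^2 + 2.1099*v - 11.5338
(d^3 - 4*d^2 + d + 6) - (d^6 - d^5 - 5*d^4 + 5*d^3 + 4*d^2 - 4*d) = -d^6 + d^5 + 5*d^4 - 4*d^3 - 8*d^2 + 5*d + 6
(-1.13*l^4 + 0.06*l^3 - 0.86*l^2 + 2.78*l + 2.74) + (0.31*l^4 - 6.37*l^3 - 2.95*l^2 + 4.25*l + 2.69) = -0.82*l^4 - 6.31*l^3 - 3.81*l^2 + 7.03*l + 5.43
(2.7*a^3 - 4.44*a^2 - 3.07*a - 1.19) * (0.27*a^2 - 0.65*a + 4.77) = 0.729*a^5 - 2.9538*a^4 + 14.9361*a^3 - 19.5046*a^2 - 13.8704*a - 5.6763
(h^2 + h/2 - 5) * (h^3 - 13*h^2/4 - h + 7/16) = h^5 - 11*h^4/4 - 61*h^3/8 + 259*h^2/16 + 167*h/32 - 35/16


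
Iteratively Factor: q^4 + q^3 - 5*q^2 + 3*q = (q - 1)*(q^3 + 2*q^2 - 3*q) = q*(q - 1)*(q^2 + 2*q - 3) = q*(q - 1)^2*(q + 3)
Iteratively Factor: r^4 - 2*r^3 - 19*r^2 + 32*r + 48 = (r + 1)*(r^3 - 3*r^2 - 16*r + 48) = (r - 3)*(r + 1)*(r^2 - 16) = (r - 3)*(r + 1)*(r + 4)*(r - 4)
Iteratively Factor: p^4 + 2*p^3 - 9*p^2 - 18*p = (p - 3)*(p^3 + 5*p^2 + 6*p) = (p - 3)*(p + 3)*(p^2 + 2*p) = p*(p - 3)*(p + 3)*(p + 2)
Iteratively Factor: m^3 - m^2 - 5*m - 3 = (m + 1)*(m^2 - 2*m - 3) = (m + 1)^2*(m - 3)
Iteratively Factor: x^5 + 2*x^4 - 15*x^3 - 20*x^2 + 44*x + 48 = (x + 4)*(x^4 - 2*x^3 - 7*x^2 + 8*x + 12) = (x - 3)*(x + 4)*(x^3 + x^2 - 4*x - 4) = (x - 3)*(x - 2)*(x + 4)*(x^2 + 3*x + 2) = (x - 3)*(x - 2)*(x + 1)*(x + 4)*(x + 2)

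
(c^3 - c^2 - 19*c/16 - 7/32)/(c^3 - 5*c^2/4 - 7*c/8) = (c + 1/4)/c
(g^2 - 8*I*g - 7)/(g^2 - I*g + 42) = (g - I)/(g + 6*I)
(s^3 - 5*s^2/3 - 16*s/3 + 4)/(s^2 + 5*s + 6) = (s^2 - 11*s/3 + 2)/(s + 3)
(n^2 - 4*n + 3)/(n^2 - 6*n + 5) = (n - 3)/(n - 5)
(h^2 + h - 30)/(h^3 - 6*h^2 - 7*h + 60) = (h + 6)/(h^2 - h - 12)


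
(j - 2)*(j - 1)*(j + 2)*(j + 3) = j^4 + 2*j^3 - 7*j^2 - 8*j + 12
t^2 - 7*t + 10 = (t - 5)*(t - 2)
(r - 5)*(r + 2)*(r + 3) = r^3 - 19*r - 30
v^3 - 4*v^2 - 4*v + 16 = (v - 4)*(v - 2)*(v + 2)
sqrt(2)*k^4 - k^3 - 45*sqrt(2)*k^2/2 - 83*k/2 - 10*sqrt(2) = (k - 4*sqrt(2))*(k + sqrt(2)/2)*(k + 5*sqrt(2)/2)*(sqrt(2)*k + 1)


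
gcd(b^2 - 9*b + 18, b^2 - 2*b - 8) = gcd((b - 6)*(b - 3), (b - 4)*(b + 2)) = 1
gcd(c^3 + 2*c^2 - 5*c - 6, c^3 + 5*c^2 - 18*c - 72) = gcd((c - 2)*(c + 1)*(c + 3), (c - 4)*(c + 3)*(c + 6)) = c + 3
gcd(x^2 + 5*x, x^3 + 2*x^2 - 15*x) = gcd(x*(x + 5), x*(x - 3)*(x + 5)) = x^2 + 5*x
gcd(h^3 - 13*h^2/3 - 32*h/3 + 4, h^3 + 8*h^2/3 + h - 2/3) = h^2 + 5*h/3 - 2/3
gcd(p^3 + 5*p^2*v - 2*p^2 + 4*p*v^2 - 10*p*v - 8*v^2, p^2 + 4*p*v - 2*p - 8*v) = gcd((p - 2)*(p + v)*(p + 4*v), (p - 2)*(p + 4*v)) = p^2 + 4*p*v - 2*p - 8*v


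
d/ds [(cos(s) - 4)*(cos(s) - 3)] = (7 - 2*cos(s))*sin(s)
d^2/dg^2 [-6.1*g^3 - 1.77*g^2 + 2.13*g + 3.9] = -36.6*g - 3.54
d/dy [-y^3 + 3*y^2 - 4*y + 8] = -3*y^2 + 6*y - 4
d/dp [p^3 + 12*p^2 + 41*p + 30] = 3*p^2 + 24*p + 41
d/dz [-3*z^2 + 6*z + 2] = 6 - 6*z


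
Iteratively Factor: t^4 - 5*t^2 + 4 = (t + 1)*(t^3 - t^2 - 4*t + 4) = (t - 1)*(t + 1)*(t^2 - 4) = (t - 1)*(t + 1)*(t + 2)*(t - 2)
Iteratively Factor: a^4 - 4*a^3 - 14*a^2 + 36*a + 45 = (a + 3)*(a^3 - 7*a^2 + 7*a + 15) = (a - 5)*(a + 3)*(a^2 - 2*a - 3) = (a - 5)*(a + 1)*(a + 3)*(a - 3)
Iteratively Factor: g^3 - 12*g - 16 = (g + 2)*(g^2 - 2*g - 8) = (g + 2)^2*(g - 4)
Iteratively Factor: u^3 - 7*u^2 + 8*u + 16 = (u - 4)*(u^2 - 3*u - 4) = (u - 4)*(u + 1)*(u - 4)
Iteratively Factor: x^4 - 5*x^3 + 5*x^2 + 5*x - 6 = (x - 1)*(x^3 - 4*x^2 + x + 6) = (x - 3)*(x - 1)*(x^2 - x - 2) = (x - 3)*(x - 2)*(x - 1)*(x + 1)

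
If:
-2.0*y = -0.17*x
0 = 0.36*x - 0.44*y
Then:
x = 0.00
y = 0.00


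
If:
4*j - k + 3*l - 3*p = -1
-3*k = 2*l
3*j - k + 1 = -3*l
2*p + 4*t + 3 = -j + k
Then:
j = -132*t/37 - 93/37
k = -72*t/37 - 44/37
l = 108*t/37 + 66/37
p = -44*t/37 - 31/37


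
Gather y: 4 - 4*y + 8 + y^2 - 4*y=y^2 - 8*y + 12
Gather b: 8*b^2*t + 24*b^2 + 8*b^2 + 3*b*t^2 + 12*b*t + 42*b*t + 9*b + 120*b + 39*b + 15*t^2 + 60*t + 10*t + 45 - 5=b^2*(8*t + 32) + b*(3*t^2 + 54*t + 168) + 15*t^2 + 70*t + 40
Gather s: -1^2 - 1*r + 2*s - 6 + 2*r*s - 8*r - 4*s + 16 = -9*r + s*(2*r - 2) + 9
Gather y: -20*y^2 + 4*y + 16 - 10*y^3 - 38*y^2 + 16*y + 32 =-10*y^3 - 58*y^2 + 20*y + 48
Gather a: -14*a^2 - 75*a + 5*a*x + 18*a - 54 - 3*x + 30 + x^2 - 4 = -14*a^2 + a*(5*x - 57) + x^2 - 3*x - 28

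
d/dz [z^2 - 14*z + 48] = 2*z - 14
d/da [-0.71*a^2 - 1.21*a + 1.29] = -1.42*a - 1.21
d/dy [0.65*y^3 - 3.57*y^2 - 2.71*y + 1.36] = 1.95*y^2 - 7.14*y - 2.71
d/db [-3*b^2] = -6*b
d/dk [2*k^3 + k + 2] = 6*k^2 + 1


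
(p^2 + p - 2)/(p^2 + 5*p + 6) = (p - 1)/(p + 3)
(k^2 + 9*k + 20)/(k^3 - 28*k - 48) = (k + 5)/(k^2 - 4*k - 12)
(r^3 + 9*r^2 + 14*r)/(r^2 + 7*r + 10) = r*(r + 7)/(r + 5)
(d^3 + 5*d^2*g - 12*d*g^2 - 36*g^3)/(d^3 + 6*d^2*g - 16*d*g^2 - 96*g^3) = (d^2 - d*g - 6*g^2)/(d^2 - 16*g^2)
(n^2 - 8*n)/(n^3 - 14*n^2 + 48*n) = 1/(n - 6)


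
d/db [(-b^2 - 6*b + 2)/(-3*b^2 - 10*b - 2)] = 8*(-b^2 + 2*b + 4)/(9*b^4 + 60*b^3 + 112*b^2 + 40*b + 4)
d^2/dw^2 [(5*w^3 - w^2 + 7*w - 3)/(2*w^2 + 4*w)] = (29*w^3 - 9*w^2 - 18*w - 12)/(w^3*(w^3 + 6*w^2 + 12*w + 8))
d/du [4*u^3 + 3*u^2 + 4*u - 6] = 12*u^2 + 6*u + 4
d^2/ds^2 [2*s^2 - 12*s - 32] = 4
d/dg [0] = 0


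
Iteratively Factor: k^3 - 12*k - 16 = (k + 2)*(k^2 - 2*k - 8) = (k - 4)*(k + 2)*(k + 2)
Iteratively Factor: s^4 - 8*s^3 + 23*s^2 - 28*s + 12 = (s - 3)*(s^3 - 5*s^2 + 8*s - 4) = (s - 3)*(s - 2)*(s^2 - 3*s + 2) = (s - 3)*(s - 2)*(s - 1)*(s - 2)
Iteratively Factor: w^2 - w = (w - 1)*(w)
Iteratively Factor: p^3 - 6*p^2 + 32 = (p - 4)*(p^2 - 2*p - 8) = (p - 4)^2*(p + 2)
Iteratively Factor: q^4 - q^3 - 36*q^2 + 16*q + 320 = (q + 4)*(q^3 - 5*q^2 - 16*q + 80) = (q - 5)*(q + 4)*(q^2 - 16) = (q - 5)*(q + 4)^2*(q - 4)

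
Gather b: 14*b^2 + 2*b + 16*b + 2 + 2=14*b^2 + 18*b + 4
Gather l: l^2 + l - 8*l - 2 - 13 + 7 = l^2 - 7*l - 8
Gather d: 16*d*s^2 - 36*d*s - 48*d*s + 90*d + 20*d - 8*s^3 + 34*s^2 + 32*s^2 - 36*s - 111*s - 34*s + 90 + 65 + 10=d*(16*s^2 - 84*s + 110) - 8*s^3 + 66*s^2 - 181*s + 165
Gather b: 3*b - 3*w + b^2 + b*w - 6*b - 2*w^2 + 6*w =b^2 + b*(w - 3) - 2*w^2 + 3*w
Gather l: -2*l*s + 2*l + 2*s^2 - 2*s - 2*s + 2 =l*(2 - 2*s) + 2*s^2 - 4*s + 2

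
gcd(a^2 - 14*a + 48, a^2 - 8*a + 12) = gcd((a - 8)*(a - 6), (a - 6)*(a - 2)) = a - 6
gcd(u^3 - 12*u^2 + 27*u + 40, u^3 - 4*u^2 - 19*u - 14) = u + 1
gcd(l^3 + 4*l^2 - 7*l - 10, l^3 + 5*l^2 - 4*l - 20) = l^2 + 3*l - 10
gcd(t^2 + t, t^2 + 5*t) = t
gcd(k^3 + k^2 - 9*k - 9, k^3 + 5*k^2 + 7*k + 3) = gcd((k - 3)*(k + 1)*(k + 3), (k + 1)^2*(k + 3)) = k^2 + 4*k + 3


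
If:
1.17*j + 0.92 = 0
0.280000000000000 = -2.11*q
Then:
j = -0.79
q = -0.13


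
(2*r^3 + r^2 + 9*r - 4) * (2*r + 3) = 4*r^4 + 8*r^3 + 21*r^2 + 19*r - 12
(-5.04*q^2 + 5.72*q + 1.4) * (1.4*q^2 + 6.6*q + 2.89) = -7.056*q^4 - 25.256*q^3 + 25.1464*q^2 + 25.7708*q + 4.046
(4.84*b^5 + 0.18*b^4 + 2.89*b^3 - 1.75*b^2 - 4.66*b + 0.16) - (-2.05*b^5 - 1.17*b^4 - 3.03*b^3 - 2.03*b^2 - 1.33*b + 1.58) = 6.89*b^5 + 1.35*b^4 + 5.92*b^3 + 0.28*b^2 - 3.33*b - 1.42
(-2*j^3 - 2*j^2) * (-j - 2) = 2*j^4 + 6*j^3 + 4*j^2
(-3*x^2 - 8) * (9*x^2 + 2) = -27*x^4 - 78*x^2 - 16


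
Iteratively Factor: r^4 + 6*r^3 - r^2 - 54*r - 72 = (r + 2)*(r^3 + 4*r^2 - 9*r - 36) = (r + 2)*(r + 4)*(r^2 - 9) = (r - 3)*(r + 2)*(r + 4)*(r + 3)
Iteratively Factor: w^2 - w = (w)*(w - 1)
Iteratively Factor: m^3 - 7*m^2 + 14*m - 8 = (m - 4)*(m^2 - 3*m + 2) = (m - 4)*(m - 1)*(m - 2)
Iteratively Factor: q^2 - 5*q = (q)*(q - 5)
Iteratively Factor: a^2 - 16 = (a + 4)*(a - 4)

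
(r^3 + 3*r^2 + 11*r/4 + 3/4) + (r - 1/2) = r^3 + 3*r^2 + 15*r/4 + 1/4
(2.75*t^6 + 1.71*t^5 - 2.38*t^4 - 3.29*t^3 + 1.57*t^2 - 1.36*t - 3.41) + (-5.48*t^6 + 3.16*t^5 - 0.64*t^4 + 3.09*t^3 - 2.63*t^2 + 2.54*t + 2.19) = -2.73*t^6 + 4.87*t^5 - 3.02*t^4 - 0.2*t^3 - 1.06*t^2 + 1.18*t - 1.22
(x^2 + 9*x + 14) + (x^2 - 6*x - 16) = 2*x^2 + 3*x - 2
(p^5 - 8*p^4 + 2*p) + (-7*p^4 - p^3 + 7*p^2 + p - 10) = p^5 - 15*p^4 - p^3 + 7*p^2 + 3*p - 10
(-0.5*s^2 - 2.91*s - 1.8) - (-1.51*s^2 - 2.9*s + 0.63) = 1.01*s^2 - 0.0100000000000002*s - 2.43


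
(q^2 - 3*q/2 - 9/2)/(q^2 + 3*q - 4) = (2*q^2 - 3*q - 9)/(2*(q^2 + 3*q - 4))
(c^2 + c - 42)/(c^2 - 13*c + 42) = (c + 7)/(c - 7)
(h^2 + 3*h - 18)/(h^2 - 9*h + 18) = (h + 6)/(h - 6)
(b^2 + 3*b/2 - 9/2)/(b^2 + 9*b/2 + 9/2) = (2*b - 3)/(2*b + 3)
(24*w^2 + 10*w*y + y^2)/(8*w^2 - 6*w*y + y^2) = (24*w^2 + 10*w*y + y^2)/(8*w^2 - 6*w*y + y^2)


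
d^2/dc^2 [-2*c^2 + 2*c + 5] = -4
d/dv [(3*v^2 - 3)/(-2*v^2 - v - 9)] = 3*(-v^2 - 22*v - 1)/(4*v^4 + 4*v^3 + 37*v^2 + 18*v + 81)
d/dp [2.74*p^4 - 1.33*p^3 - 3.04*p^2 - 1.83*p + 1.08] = 10.96*p^3 - 3.99*p^2 - 6.08*p - 1.83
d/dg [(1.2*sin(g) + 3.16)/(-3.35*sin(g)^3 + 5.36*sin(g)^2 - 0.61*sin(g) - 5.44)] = (8.04*sin(g)^3 + 25.326*sin(g)^2 - 33.8752*sin(g) - 4.6004)*cos(g)/(11.2225*sin(g)^6 - 35.912*sin(g)^5 + 32.8166*sin(g)^4 + 29.9088*sin(g)^3 - 57.9447*sin(g)^2 + 6.6368*sin(g) + 29.5936)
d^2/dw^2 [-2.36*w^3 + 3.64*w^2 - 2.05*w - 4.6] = 7.28 - 14.16*w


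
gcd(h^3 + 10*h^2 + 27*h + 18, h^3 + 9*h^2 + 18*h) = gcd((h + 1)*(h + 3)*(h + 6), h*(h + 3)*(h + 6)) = h^2 + 9*h + 18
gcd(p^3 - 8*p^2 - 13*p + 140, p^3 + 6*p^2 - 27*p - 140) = p^2 - p - 20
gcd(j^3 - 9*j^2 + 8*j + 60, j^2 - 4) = j + 2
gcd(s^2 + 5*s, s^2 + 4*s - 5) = s + 5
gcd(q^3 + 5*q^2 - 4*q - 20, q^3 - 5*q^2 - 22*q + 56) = q - 2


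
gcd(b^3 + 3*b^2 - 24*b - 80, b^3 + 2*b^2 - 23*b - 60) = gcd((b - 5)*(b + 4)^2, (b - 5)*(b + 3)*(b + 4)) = b^2 - b - 20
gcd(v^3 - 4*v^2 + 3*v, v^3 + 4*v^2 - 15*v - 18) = v - 3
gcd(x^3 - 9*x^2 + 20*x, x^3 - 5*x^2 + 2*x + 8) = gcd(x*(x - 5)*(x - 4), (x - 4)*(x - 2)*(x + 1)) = x - 4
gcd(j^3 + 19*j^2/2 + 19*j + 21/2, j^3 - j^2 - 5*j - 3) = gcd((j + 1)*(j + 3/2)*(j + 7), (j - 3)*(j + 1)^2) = j + 1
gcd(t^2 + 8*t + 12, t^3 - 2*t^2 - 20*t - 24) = t + 2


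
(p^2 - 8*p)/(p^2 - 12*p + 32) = p/(p - 4)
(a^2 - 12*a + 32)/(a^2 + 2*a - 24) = (a - 8)/(a + 6)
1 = 1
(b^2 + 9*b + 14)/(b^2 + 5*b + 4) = (b^2 + 9*b + 14)/(b^2 + 5*b + 4)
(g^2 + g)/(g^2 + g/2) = 2*(g + 1)/(2*g + 1)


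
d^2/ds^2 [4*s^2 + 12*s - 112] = 8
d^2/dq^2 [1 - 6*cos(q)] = 6*cos(q)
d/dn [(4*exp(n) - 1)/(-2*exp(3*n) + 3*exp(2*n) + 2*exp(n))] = 2*(8*exp(3*n) - 9*exp(2*n) + 3*exp(n) + 1)*exp(-n)/(4*exp(4*n) - 12*exp(3*n) + exp(2*n) + 12*exp(n) + 4)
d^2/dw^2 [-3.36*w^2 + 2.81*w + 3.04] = -6.72000000000000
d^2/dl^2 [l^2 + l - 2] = 2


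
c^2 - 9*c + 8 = (c - 8)*(c - 1)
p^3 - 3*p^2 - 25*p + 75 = (p - 5)*(p - 3)*(p + 5)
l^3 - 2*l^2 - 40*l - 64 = (l - 8)*(l + 2)*(l + 4)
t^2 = t^2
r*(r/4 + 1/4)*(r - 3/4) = r^3/4 + r^2/16 - 3*r/16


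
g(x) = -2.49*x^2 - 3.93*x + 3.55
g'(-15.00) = 70.77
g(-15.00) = -497.75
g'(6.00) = -33.81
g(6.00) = -109.67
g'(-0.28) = -2.54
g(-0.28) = 4.46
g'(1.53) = -11.55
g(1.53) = -8.29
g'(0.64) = -7.12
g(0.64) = 0.01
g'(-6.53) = 28.59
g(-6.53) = -76.96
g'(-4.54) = 18.68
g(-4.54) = -29.93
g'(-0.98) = 0.95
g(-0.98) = 5.01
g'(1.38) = -10.80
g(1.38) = -6.62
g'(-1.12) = 1.65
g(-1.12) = 4.83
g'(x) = -4.98*x - 3.93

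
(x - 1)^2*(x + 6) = x^3 + 4*x^2 - 11*x + 6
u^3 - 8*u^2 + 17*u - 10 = (u - 5)*(u - 2)*(u - 1)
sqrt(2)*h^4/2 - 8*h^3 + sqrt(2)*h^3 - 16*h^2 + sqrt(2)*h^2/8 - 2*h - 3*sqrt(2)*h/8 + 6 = (h - 1/2)*(h + 3/2)*(h - 8*sqrt(2))*(sqrt(2)*h/2 + sqrt(2)/2)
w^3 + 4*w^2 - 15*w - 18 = (w - 3)*(w + 1)*(w + 6)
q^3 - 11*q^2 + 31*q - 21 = (q - 7)*(q - 3)*(q - 1)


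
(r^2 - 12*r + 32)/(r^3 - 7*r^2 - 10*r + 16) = (r - 4)/(r^2 + r - 2)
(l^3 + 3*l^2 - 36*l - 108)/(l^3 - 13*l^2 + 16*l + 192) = (l^2 - 36)/(l^2 - 16*l + 64)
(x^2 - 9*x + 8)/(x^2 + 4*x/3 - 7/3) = 3*(x - 8)/(3*x + 7)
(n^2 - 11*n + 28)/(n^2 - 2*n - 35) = (n - 4)/(n + 5)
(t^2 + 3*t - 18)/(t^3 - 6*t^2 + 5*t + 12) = (t + 6)/(t^2 - 3*t - 4)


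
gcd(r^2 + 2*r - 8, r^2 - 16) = r + 4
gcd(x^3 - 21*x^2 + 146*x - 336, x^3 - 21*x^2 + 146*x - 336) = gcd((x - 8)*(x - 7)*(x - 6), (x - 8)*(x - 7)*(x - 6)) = x^3 - 21*x^2 + 146*x - 336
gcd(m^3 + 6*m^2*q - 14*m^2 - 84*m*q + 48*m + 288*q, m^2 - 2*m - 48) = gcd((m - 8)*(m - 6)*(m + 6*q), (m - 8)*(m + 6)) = m - 8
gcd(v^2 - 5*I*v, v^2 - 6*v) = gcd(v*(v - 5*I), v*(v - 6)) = v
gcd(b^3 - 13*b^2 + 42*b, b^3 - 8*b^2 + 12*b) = b^2 - 6*b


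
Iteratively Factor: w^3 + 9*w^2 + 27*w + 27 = (w + 3)*(w^2 + 6*w + 9) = (w + 3)^2*(w + 3)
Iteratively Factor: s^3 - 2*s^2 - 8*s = (s)*(s^2 - 2*s - 8) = s*(s - 4)*(s + 2)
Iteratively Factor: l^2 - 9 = (l - 3)*(l + 3)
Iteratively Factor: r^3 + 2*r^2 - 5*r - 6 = (r + 1)*(r^2 + r - 6) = (r - 2)*(r + 1)*(r + 3)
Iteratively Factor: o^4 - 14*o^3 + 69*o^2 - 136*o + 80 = (o - 4)*(o^3 - 10*o^2 + 29*o - 20) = (o - 4)^2*(o^2 - 6*o + 5) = (o - 5)*(o - 4)^2*(o - 1)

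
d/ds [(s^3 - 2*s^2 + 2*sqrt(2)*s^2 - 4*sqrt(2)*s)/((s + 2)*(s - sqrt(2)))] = (s^4 - 2*sqrt(2)*s^3 + 4*s^3 - 8*s^2 + 4*sqrt(2)*s^2 - 16*s + 8*sqrt(2)*s + 16)/(s^4 - 2*sqrt(2)*s^3 + 4*s^3 - 8*sqrt(2)*s^2 + 6*s^2 - 8*sqrt(2)*s + 8*s + 8)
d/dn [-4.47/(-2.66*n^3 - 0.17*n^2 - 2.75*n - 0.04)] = (-35.6706*n^2 - 1.5198*n - 12.2925)/(2.66*n^3 + 0.17*n^2 + 2.75*n + 0.04)^2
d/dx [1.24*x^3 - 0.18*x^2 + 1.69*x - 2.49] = 3.72*x^2 - 0.36*x + 1.69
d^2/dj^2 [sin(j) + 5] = -sin(j)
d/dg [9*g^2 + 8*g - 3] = 18*g + 8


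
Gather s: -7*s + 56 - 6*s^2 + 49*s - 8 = -6*s^2 + 42*s + 48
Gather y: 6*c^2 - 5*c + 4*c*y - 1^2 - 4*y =6*c^2 - 5*c + y*(4*c - 4) - 1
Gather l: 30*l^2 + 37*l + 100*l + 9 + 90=30*l^2 + 137*l + 99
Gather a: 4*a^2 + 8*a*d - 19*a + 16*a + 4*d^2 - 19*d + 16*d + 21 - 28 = 4*a^2 + a*(8*d - 3) + 4*d^2 - 3*d - 7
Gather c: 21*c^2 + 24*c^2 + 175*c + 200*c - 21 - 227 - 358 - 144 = 45*c^2 + 375*c - 750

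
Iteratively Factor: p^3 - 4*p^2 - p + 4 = (p - 1)*(p^2 - 3*p - 4) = (p - 1)*(p + 1)*(p - 4)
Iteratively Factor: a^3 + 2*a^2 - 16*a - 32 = (a - 4)*(a^2 + 6*a + 8) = (a - 4)*(a + 2)*(a + 4)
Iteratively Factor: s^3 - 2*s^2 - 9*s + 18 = (s + 3)*(s^2 - 5*s + 6) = (s - 2)*(s + 3)*(s - 3)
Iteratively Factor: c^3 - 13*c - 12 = (c + 1)*(c^2 - c - 12) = (c + 1)*(c + 3)*(c - 4)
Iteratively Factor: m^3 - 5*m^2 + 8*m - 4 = (m - 2)*(m^2 - 3*m + 2) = (m - 2)^2*(m - 1)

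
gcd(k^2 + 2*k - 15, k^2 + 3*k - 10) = k + 5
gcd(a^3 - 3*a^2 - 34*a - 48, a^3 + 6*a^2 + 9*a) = a + 3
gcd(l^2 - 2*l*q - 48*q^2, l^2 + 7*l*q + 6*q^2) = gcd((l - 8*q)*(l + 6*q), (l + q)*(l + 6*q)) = l + 6*q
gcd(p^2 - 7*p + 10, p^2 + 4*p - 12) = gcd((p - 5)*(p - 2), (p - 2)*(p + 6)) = p - 2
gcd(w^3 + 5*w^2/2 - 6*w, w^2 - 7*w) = w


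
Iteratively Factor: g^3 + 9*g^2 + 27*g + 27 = (g + 3)*(g^2 + 6*g + 9) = (g + 3)^2*(g + 3)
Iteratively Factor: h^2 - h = (h - 1)*(h)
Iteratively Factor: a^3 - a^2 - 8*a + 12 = (a - 2)*(a^2 + a - 6) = (a - 2)*(a + 3)*(a - 2)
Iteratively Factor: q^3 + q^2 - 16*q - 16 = (q + 4)*(q^2 - 3*q - 4) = (q + 1)*(q + 4)*(q - 4)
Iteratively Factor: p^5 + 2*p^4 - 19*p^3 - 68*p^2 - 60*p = (p + 3)*(p^4 - p^3 - 16*p^2 - 20*p) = (p + 2)*(p + 3)*(p^3 - 3*p^2 - 10*p) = (p - 5)*(p + 2)*(p + 3)*(p^2 + 2*p) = p*(p - 5)*(p + 2)*(p + 3)*(p + 2)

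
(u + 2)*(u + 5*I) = u^2 + 2*u + 5*I*u + 10*I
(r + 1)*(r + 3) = r^2 + 4*r + 3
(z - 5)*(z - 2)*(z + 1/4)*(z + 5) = z^4 - 7*z^3/4 - 51*z^2/2 + 175*z/4 + 25/2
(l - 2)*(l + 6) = l^2 + 4*l - 12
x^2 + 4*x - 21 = (x - 3)*(x + 7)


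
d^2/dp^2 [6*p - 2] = 0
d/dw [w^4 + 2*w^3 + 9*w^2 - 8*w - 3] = 4*w^3 + 6*w^2 + 18*w - 8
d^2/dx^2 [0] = 0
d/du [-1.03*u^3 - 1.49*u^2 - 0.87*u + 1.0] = -3.09*u^2 - 2.98*u - 0.87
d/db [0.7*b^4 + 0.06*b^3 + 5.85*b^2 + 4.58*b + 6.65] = 2.8*b^3 + 0.18*b^2 + 11.7*b + 4.58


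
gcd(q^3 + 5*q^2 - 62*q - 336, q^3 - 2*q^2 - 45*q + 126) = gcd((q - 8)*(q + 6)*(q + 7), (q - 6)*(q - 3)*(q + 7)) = q + 7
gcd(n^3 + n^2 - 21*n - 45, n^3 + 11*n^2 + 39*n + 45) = n^2 + 6*n + 9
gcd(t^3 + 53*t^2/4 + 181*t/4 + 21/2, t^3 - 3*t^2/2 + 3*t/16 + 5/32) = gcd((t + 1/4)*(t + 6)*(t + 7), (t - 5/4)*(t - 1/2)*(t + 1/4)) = t + 1/4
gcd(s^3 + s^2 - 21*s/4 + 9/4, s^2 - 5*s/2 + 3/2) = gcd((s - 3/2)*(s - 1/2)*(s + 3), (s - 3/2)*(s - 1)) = s - 3/2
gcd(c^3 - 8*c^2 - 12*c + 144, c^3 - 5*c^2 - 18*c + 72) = c^2 - 2*c - 24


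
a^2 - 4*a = a*(a - 4)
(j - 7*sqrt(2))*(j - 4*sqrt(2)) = j^2 - 11*sqrt(2)*j + 56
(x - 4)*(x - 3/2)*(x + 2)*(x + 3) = x^4 - x^3/2 - 31*x^2/2 - 3*x + 36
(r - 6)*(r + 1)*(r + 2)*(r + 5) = r^4 + 2*r^3 - 31*r^2 - 92*r - 60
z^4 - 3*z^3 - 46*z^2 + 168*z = z*(z - 6)*(z - 4)*(z + 7)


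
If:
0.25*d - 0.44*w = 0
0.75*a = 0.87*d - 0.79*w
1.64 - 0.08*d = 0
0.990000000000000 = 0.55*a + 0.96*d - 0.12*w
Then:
No Solution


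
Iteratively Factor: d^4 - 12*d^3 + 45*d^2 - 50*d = (d - 5)*(d^3 - 7*d^2 + 10*d) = (d - 5)^2*(d^2 - 2*d) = (d - 5)^2*(d - 2)*(d)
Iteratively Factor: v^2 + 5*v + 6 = (v + 2)*(v + 3)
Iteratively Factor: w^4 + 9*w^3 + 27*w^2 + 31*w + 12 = (w + 3)*(w^3 + 6*w^2 + 9*w + 4) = (w + 1)*(w + 3)*(w^2 + 5*w + 4) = (w + 1)*(w + 3)*(w + 4)*(w + 1)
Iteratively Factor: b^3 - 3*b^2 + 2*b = (b - 2)*(b^2 - b) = b*(b - 2)*(b - 1)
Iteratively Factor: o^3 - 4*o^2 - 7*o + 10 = (o - 1)*(o^2 - 3*o - 10) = (o - 1)*(o + 2)*(o - 5)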